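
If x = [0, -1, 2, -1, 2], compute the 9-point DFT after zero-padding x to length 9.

Original 5-point DFT: [2, -0.5000+1.0898i, -0.5000+4.6165i, -0.5000-4.6165i, -0.5000-1.0898i]
Zero-padded 9-point DFT provides frequency interpolation.

DFT_9([x, 0, ...]) = [2, -1.7981-1.1448i, -0.0209+0.7203i, -2.5000+0.8660i, 3.3191+4.4632i, 3.3191-4.4632i, -2.5000-0.8660i, -0.0209-0.7203i, -1.7981+1.1448i]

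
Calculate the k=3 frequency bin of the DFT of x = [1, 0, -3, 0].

X[3] = Σ(n=0 to 3) x[n] · ω_4^(3n) where ω_4 = e^(-2πi/4)
= (1)·ω_4^0 + (0)·ω_4^3 + (-3)·ω_4^6 + (0)·ω_4^9

X[3] = 4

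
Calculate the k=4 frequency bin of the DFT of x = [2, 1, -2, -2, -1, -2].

X[4] = Σ(n=0 to 5) x[n] · ω_6^(4n) where ω_6 = e^(-2πi/6)
= (2)·ω_6^0 + (1)·ω_6^4 + (-2)·ω_6^8 + (-2)·ω_6^12 + (-1)·ω_6^16 + (-2)·ω_6^20

X[4] = 2.0000+3.4641i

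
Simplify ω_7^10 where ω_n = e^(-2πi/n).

Since ω_7^7 = 1, powers reduce modulo 7.
10 mod 7 = 3
So ω_7^10 = ω_7^3 = e^(-2πi·3/7)

ω_7^10 = ω_7^3 = -0.9010-0.4339i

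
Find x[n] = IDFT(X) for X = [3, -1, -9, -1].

x[n] = (1/4) Σ(k=0 to 3) X[k] · e^(2πikn/4)

Computing each x[n]:
x[0] = -2
x[1] = 3
x[2] = -1
x[3] = 3

x = [-2, 3, -1, 3]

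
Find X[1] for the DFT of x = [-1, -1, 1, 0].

X[1] = Σ(n=0 to 3) x[n] · ω_4^(1n) where ω_4 = e^(-2πi/4)
= (-1)·ω_4^0 + (-1)·ω_4^1 + (1)·ω_4^2 + (0)·ω_4^3

X[1] = -2+1i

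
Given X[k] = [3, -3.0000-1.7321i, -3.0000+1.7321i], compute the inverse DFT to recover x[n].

x[n] = (1/3) Σ(k=0 to 2) X[k] · e^(2πikn/3)

Computing each x[n]:
x[0] = -1
x[1] = 3
x[2] = 1

x = [-1, 3, 1]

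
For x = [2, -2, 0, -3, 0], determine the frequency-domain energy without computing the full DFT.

Parseval: Σ|x[n]|² = (1/N)Σ|X[k]|², so Σ|X[k]|² = N·Σ|x[n]|² = 5·17.0000

Σ|X[k]|² = N·Σ|x[n]|² = 5·17.0000 = 85.0000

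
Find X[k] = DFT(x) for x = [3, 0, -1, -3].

X[k] = Σ(n=0 to 3) x[n] · ω_4^(nk)
where ω_4 = e^(-2πi/4)

Computing each X[k]:
X[0] = -1
X[1] = 4-3i
X[2] = 5
X[3] = 4+3i

X = [-1, 4-3i, 5, 4+3i]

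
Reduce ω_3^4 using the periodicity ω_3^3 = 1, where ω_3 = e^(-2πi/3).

Since ω_3^3 = 1, powers reduce modulo 3.
4 mod 3 = 1
So ω_3^4 = ω_3^1 = e^(-2πi·1/3)

ω_3^4 = ω_3^1 = -0.5000-0.8660i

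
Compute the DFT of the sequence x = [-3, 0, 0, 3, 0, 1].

X[k] = Σ(n=0 to 5) x[n] · ω_6^(nk)
where ω_6 = e^(-2πi/6)

Computing each X[k]:
X[0] = 1
X[1] = -5.5000+0.8660i
X[2] = -0.5000+0.8660i
X[3] = -7
X[4] = -0.5000-0.8660i
X[5] = -5.5000-0.8660i

X = [1, -5.5000+0.8660i, -0.5000+0.8660i, -7, -0.5000-0.8660i, -5.5000-0.8660i]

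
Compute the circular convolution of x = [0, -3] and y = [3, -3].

(x ⊛ y)[n] = Σ(m=0 to 1) x[m] · y[(n-m) mod 2]

Computing each output sample:
(x ⊛ y)[0] = 9
(x ⊛ y)[1] = -9

x ⊛ y = [9, -9]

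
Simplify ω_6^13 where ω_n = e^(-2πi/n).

Since ω_6^6 = 1, powers reduce modulo 6.
13 mod 6 = 1
So ω_6^13 = ω_6^1 = e^(-2πi·1/6)

ω_6^13 = ω_6^1 = 0.5000-0.8660i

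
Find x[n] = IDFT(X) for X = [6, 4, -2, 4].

x[n] = (1/4) Σ(k=0 to 3) X[k] · e^(2πikn/4)

Computing each x[n]:
x[0] = 3
x[1] = 2
x[2] = -1
x[3] = 2

x = [3, 2, -1, 2]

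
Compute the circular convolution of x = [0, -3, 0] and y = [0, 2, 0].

(x ⊛ y)[n] = Σ(m=0 to 2) x[m] · y[(n-m) mod 3]

Computing each output sample:
(x ⊛ y)[0] = 0
(x ⊛ y)[1] = 0
(x ⊛ y)[2] = -6

x ⊛ y = [0, 0, -6]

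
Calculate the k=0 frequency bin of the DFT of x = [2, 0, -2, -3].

X[0] = Σ(n=0 to 3) x[n] · ω_4^0 = Σ x[n]
= (2) + (0) + (-2) + (-3)

X[0] = -3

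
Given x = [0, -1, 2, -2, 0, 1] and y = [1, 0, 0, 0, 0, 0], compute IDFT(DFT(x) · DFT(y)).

(x ⊛ y)[n] = Σ(m=0 to 5) x[m] · y[(n-m) mod 6]

Computing each output sample:
(x ⊛ y)[0] = 0
(x ⊛ y)[1] = -1
(x ⊛ y)[2] = 2
(x ⊛ y)[3] = -2
(x ⊛ y)[4] = 0
(x ⊛ y)[5] = 1

x ⊛ y = [0, -1, 2, -2, 0, 1]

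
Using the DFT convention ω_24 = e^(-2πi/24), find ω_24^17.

ω_24^17 = e^(-2πi·17/24)
= cos(-2π·17/24) + i·sin(-2π·17/24)
= cos(-34π/24) + i·sin(-34π/24)

ω_24^17 = cos(-34π/24) + i·sin(-34π/24) = -0.2588+0.9659i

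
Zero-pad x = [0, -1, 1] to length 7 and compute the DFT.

Original 3-point DFT: [0, 1.7321i, -1.7321i]
Zero-padded 7-point DFT provides frequency interpolation.

DFT_7([x, 0, ...]) = [0, -0.8460-0.1931i, -0.6784+1.4088i, 1.5245+1.2157i, 1.5245-1.2157i, -0.6784-1.4088i, -0.8460+0.1931i]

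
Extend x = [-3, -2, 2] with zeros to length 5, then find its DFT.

Original 3-point DFT: [-3, -3.0000+3.4641i, -3.0000-3.4641i]
Zero-padded 5-point DFT provides frequency interpolation.

DFT_5([x, 0, ...]) = [-3, -5.2361+0.7265i, -0.7639+3.0777i, -0.7639-3.0777i, -5.2361-0.7265i]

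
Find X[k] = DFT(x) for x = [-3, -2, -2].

X[k] = Σ(n=0 to 2) x[n] · ω_3^(nk)
where ω_3 = e^(-2πi/3)

Computing each X[k]:
X[0] = -7
X[1] = -1
X[2] = -1

X = [-7, -1, -1]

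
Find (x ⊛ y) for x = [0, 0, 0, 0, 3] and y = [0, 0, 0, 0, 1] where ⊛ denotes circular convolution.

(x ⊛ y)[n] = Σ(m=0 to 4) x[m] · y[(n-m) mod 5]

Computing each output sample:
(x ⊛ y)[0] = 0
(x ⊛ y)[1] = 0
(x ⊛ y)[2] = 0
(x ⊛ y)[3] = 3
(x ⊛ y)[4] = 0

x ⊛ y = [0, 0, 0, 3, 0]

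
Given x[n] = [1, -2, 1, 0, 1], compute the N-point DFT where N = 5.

X[k] = Σ(n=0 to 4) x[n] · ω_5^(nk)
where ω_5 = e^(-2πi/5)

Computing each X[k]:
X[0] = 1
X[1] = -0.1180+2.2654i
X[2] = 2.1180+2.7144i
X[3] = 2.1180-2.7144i
X[4] = -0.1180-2.2654i

X = [1, -0.1180+2.2654i, 2.1180+2.7144i, 2.1180-2.7144i, -0.1180-2.2654i]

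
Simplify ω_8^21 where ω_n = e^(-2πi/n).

Since ω_8^8 = 1, powers reduce modulo 8.
21 mod 8 = 5
So ω_8^21 = ω_8^5 = e^(-2πi·5/8)

ω_8^21 = ω_8^5 = -0.7071+0.7071i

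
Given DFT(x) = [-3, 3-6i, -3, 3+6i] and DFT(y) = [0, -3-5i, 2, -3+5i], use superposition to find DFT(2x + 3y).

By linearity: DFT(2x + 3y) = 2·DFT(x) + 3·DFT(y)
= 2·[-3, 3-6i, -3, 3+6i] + 3·[0, -3-5i, 2, -3+5i]

Computing element-wise:
Z[0] = 2·(-3) + 3·(0) = -6
Z[1] = 2·(3-6i) + 3·(-3-5i) = -3-27i
Z[2] = 2·(-3) + 3·(2) = 0
Z[3] = 2·(3+6i) + 3·(-3+5i) = -3+27i

DFT(2x + 3y) = 2·X + 3·Y = [-6, -3-27i, 0, -3+27i]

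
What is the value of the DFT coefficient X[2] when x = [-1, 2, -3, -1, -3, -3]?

X[2] = Σ(n=0 to 5) x[n] · ω_6^(2n) where ω_6 = e^(-2πi/6)
= (-1)·ω_6^0 + (2)·ω_6^2 + (-3)·ω_6^4 + (-1)·ω_6^6 + (-3)·ω_6^8 + (-3)·ω_6^10

X[2] = 1.5000-4.3301i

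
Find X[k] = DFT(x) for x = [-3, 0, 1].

X[k] = Σ(n=0 to 2) x[n] · ω_3^(nk)
where ω_3 = e^(-2πi/3)

Computing each X[k]:
X[0] = -2
X[1] = -3.5000+0.8660i
X[2] = -3.5000-0.8660i

X = [-2, -3.5000+0.8660i, -3.5000-0.8660i]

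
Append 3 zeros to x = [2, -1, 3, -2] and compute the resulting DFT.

Original 4-point DFT: [2, -1-1i, 8, -1+1i]
Zero-padded 7-point DFT provides frequency interpolation.

DFT_7([x, 0, ...]) = [2, 2.5109-1.2752i, -1.7274+0.7129i, 5.2165+4.7292i, 5.2165-4.7292i, -1.7274-0.7129i, 2.5109+1.2752i]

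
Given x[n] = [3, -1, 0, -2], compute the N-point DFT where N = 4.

X[k] = Σ(n=0 to 3) x[n] · ω_4^(nk)
where ω_4 = e^(-2πi/4)

Computing each X[k]:
X[0] = 0
X[1] = 3-1i
X[2] = 6
X[3] = 3+1i

X = [0, 3-1i, 6, 3+1i]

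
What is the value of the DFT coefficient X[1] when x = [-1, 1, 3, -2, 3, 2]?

X[1] = Σ(n=0 to 5) x[n] · ω_6^(1n) where ω_6 = e^(-2πi/6)
= (-1)·ω_6^0 + (1)·ω_6^1 + (3)·ω_6^2 + (-2)·ω_6^3 + (3)·ω_6^4 + (2)·ω_6^5

X[1] = -0.5000+0.8660i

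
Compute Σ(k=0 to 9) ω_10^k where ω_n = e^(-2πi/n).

Sum of all nth roots of unity equals 0 for n > 1 (geometric series with r ≠ 1).

0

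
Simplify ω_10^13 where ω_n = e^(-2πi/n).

Since ω_10^10 = 1, powers reduce modulo 10.
13 mod 10 = 3
So ω_10^13 = ω_10^3 = e^(-2πi·3/10)

ω_10^13 = ω_10^3 = -0.3090-0.9511i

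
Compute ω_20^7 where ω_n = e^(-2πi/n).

ω_20^7 = e^(-2πi·7/20)
= cos(-2π·7/20) + i·sin(-2π·7/20)
= cos(-14π/20) + i·sin(-14π/20)

ω_20^7 = cos(-14π/20) + i·sin(-14π/20) = -0.5878-0.8090i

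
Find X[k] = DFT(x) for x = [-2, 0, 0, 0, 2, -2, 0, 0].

X[k] = Σ(n=0 to 7) x[n] · ω_8^(nk)
where ω_8 = e^(-2πi/8)

Computing each X[k]:
X[0] = -2
X[1] = -2.5858-1.4142i
X[2] = 2i
X[3] = -5.4142-1.4142i
X[4] = 2
X[5] = -5.4142+1.4142i
X[6] = -2i
X[7] = -2.5858+1.4142i

X = [-2, -2.5858-1.4142i, 2i, -5.4142-1.4142i, 2, -5.4142+1.4142i, -2i, -2.5858+1.4142i]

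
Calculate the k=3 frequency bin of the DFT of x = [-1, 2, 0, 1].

X[3] = Σ(n=0 to 3) x[n] · ω_4^(3n) where ω_4 = e^(-2πi/4)
= (-1)·ω_4^0 + (2)·ω_4^3 + (0)·ω_4^6 + (1)·ω_4^9

X[3] = -1+1i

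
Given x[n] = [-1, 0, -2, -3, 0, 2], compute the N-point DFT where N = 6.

X[k] = Σ(n=0 to 5) x[n] · ω_6^(nk)
where ω_6 = e^(-2πi/6)

Computing each X[k]:
X[0] = -4
X[1] = 4.0000+3.4641i
X[2] = -4
X[3] = -2
X[4] = -4
X[5] = 4.0000-3.4641i

X = [-4, 4.0000+3.4641i, -4, -2, -4, 4.0000-3.4641i]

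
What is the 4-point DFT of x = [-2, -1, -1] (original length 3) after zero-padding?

Original 3-point DFT: [-4, -1, -1]
Zero-padded 4-point DFT provides frequency interpolation.

DFT_4([x, 0, ...]) = [-4, -1+1i, -2, -1-1i]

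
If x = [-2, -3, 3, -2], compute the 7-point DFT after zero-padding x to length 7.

Original 4-point DFT: [-4, -5+1i, 6, -5-1i]
Zero-padded 7-point DFT provides frequency interpolation.

DFT_7([x, 0, ...]) = [-4, -2.7361+0.2885i, -5.2823+2.6628i, 3.0184+5.5970i, 3.0184-5.5970i, -5.2823-2.6628i, -2.7361-0.2885i]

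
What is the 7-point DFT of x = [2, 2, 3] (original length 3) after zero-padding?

Original 3-point DFT: [7, -0.5000+0.8660i, -0.5000-0.8660i]
Zero-padded 7-point DFT provides frequency interpolation.

DFT_7([x, 0, ...]) = [7, 2.5794-4.4884i, -1.1479-0.6482i, 2.0685+1.4777i, 2.0685-1.4777i, -1.1479+0.6482i, 2.5794+4.4884i]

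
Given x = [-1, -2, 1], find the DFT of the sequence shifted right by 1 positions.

Time shift by 1: X_shifted[k] = ω_3^(1k) · X[k]
Shifted x = [1, -1, -2]

DFT(x[n-1]) = [-2, 2.5000-0.8660i, 2.5000+0.8660i]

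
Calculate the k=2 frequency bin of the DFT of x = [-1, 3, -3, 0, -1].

X[2] = Σ(n=0 to 4) x[n] · ω_5^(2n) where ω_5 = e^(-2πi/5)
= (-1)·ω_5^0 + (3)·ω_5^2 + (-3)·ω_5^4 + (0)·ω_5^6 + (-1)·ω_5^8

X[2] = -3.5451-5.2043i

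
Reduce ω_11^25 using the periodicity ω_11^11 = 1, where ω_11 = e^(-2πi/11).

Since ω_11^11 = 1, powers reduce modulo 11.
25 mod 11 = 3
So ω_11^25 = ω_11^3 = e^(-2πi·3/11)

ω_11^25 = ω_11^3 = -0.1423-0.9898i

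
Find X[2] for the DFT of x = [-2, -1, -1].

X[2] = Σ(n=0 to 2) x[n] · ω_3^(2n) where ω_3 = e^(-2πi/3)
= (-2)·ω_3^0 + (-1)·ω_3^2 + (-1)·ω_3^4

X[2] = -1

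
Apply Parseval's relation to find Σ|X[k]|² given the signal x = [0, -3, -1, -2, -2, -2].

Parseval: Σ|x[n]|² = (1/N)Σ|X[k]|², so Σ|X[k]|² = N·Σ|x[n]|² = 6·22.0000

Σ|X[k]|² = N·Σ|x[n]|² = 6·22.0000 = 132.0000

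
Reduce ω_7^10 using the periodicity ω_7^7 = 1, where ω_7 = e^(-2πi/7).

Since ω_7^7 = 1, powers reduce modulo 7.
10 mod 7 = 3
So ω_7^10 = ω_7^3 = e^(-2πi·3/7)

ω_7^10 = ω_7^3 = -0.9010-0.4339i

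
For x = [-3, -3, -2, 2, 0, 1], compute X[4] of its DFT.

X[4] = Σ(n=0 to 5) x[n] · ω_6^(4n) where ω_6 = e^(-2πi/6)
= (-3)·ω_6^0 + (-3)·ω_6^4 + (-2)·ω_6^8 + (2)·ω_6^12 + (0)·ω_6^16 + (1)·ω_6^20

X[4] = 1.0000-1.7321i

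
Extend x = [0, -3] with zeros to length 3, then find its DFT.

Original 2-point DFT: [-3, 3]
Zero-padded 3-point DFT provides frequency interpolation.

DFT_3([x, 0, ...]) = [-3, 1.5000+2.5981i, 1.5000-2.5981i]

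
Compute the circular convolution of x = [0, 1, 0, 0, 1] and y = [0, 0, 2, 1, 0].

(x ⊛ y)[n] = Σ(m=0 to 4) x[m] · y[(n-m) mod 5]

Computing each output sample:
(x ⊛ y)[0] = 0
(x ⊛ y)[1] = 2
(x ⊛ y)[2] = 1
(x ⊛ y)[3] = 2
(x ⊛ y)[4] = 1

x ⊛ y = [0, 2, 1, 2, 1]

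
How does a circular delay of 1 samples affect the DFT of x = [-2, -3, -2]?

Time shift by 1: X_shifted[k] = ω_3^(1k) · X[k]
Shifted x = [-2, -2, -3]

DFT(x[n-1]) = [-7, 0.5000-0.8660i, 0.5000+0.8660i]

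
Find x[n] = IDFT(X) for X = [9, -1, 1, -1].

x[n] = (1/4) Σ(k=0 to 3) X[k] · e^(2πikn/4)

Computing each x[n]:
x[0] = 2
x[1] = 2
x[2] = 3
x[3] = 2

x = [2, 2, 3, 2]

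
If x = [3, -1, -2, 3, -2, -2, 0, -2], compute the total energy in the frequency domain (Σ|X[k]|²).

Parseval: Σ|x[n]|² = (1/N)Σ|X[k]|², so Σ|X[k]|² = N·Σ|x[n]|² = 8·35.0000

Σ|X[k]|² = N·Σ|x[n]|² = 8·35.0000 = 280.0000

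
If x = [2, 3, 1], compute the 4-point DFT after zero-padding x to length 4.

Original 3-point DFT: [6, -1.7321i, 1.7321i]
Zero-padded 4-point DFT provides frequency interpolation.

DFT_4([x, 0, ...]) = [6, 1-3i, 0, 1+3i]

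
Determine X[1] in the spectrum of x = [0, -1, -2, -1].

X[1] = Σ(n=0 to 3) x[n] · ω_4^(1n) where ω_4 = e^(-2πi/4)
= (0)·ω_4^0 + (-1)·ω_4^1 + (-2)·ω_4^2 + (-1)·ω_4^3

X[1] = 2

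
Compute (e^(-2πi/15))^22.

Since ω_15^15 = 1, powers reduce modulo 15.
22 mod 15 = 7
So ω_15^22 = ω_15^7 = e^(-2πi·7/15)

ω_15^22 = ω_15^7 = -0.9781-0.2079i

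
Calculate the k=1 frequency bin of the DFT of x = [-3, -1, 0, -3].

X[1] = Σ(n=0 to 3) x[n] · ω_4^(1n) where ω_4 = e^(-2πi/4)
= (-3)·ω_4^0 + (-1)·ω_4^1 + (0)·ω_4^2 + (-3)·ω_4^3

X[1] = -3-2i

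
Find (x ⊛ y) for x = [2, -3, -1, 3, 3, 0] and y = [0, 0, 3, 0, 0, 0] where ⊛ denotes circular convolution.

(x ⊛ y)[n] = Σ(m=0 to 5) x[m] · y[(n-m) mod 6]

Computing each output sample:
(x ⊛ y)[0] = 9
(x ⊛ y)[1] = 0
(x ⊛ y)[2] = 6
(x ⊛ y)[3] = -9
(x ⊛ y)[4] = -3
(x ⊛ y)[5] = 9

x ⊛ y = [9, 0, 6, -9, -3, 9]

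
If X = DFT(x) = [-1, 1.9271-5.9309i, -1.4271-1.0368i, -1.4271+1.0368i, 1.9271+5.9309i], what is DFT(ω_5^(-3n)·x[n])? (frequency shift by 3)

Modulation property: DFT(ω_5^(-3n)·x[n]) = X[(k-3) mod 5], so circularly shift X by 3 positions.

X[k-3] = [-1.4271-1.0368i, -1.4271+1.0368i, 1.9271+5.9309i, -1, 1.9271-5.9309i]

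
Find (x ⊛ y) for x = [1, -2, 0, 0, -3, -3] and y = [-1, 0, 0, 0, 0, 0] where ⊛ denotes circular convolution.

(x ⊛ y)[n] = Σ(m=0 to 5) x[m] · y[(n-m) mod 6]

Computing each output sample:
(x ⊛ y)[0] = -1
(x ⊛ y)[1] = 2
(x ⊛ y)[2] = 0
(x ⊛ y)[3] = 0
(x ⊛ y)[4] = 3
(x ⊛ y)[5] = 3

x ⊛ y = [-1, 2, 0, 0, 3, 3]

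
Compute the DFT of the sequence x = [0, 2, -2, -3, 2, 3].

X[k] = Σ(n=0 to 5) x[n] · ω_6^(nk)
where ω_6 = e^(-2πi/6)

Computing each X[k]:
X[0] = 2
X[1] = 5.5000+4.3301i
X[2] = -5.5000-2.5981i
X[3] = -2
X[4] = -5.5000+2.5981i
X[5] = 5.5000-4.3301i

X = [2, 5.5000+4.3301i, -5.5000-2.5981i, -2, -5.5000+2.5981i, 5.5000-4.3301i]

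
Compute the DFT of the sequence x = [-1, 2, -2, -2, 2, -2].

X[k] = Σ(n=0 to 5) x[n] · ω_6^(nk)
where ω_6 = e^(-2πi/6)

Computing each X[k]:
X[0] = -3
X[1] = 1
X[2] = -3.0000-6.9282i
X[3] = 1
X[4] = -3.0000+6.9282i
X[5] = 1

X = [-3, 1, -3.0000-6.9282i, 1, -3.0000+6.9282i, 1]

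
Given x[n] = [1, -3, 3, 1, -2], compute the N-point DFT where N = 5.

X[k] = Σ(n=0 to 4) x[n] · ω_5^(nk)
where ω_5 = e^(-2πi/5)

Computing each X[k]:
X[0] = 0
X[1] = -3.7812-0.2245i
X[2] = 6.2812+2.4899i
X[3] = 6.2812-2.4899i
X[4] = -3.7812+0.2245i

X = [0, -3.7812-0.2245i, 6.2812+2.4899i, 6.2812-2.4899i, -3.7812+0.2245i]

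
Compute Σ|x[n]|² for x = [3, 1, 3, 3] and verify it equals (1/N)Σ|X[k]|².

Time domain:
Σ|x[n]|² = |3|² + |1|² + |3|² + |3|² = 28.0000

Frequency domain:
(1/4)Σ|X[k]|² = (1/4)(|10|² + |2i|² + |2|² + |-2i|²) = (1/4)·112.0000 = 28.0000

Both sides agree, confirming Parseval's theorem.

Σ|x[n]|² = (1/N)Σ|X[k]|² = 28.0000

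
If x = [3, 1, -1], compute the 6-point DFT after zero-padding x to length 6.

Original 3-point DFT: [3, 3.0000-1.7321i, 3.0000+1.7321i]
Zero-padded 6-point DFT provides frequency interpolation.

DFT_6([x, 0, ...]) = [3, 4, 3.0000-1.7321i, 1, 3.0000+1.7321i, 4]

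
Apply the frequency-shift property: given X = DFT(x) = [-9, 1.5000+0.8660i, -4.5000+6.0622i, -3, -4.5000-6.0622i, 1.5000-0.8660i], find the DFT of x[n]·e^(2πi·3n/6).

Modulation property: DFT(ω_6^(-3n)·x[n]) = X[(k-3) mod 6], so circularly shift X by 3 positions.

X[k-3] = [-3, -4.5000-6.0622i, 1.5000-0.8660i, -9, 1.5000+0.8660i, -4.5000+6.0622i]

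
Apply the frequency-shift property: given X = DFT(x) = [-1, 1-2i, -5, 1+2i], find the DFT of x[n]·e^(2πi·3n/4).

Modulation property: DFT(ω_4^(-3n)·x[n]) = X[(k-3) mod 4], so circularly shift X by 3 positions.

X[k-3] = [1-2i, -5, 1+2i, -1]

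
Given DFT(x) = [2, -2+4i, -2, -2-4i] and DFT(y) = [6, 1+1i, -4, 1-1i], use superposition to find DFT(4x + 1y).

By linearity: DFT(4x + 1y) = 4·DFT(x) + 1·DFT(y)
= 4·[2, -2+4i, -2, -2-4i] + 1·[6, 1+1i, -4, 1-1i]

Computing element-wise:
Z[0] = 4·(2) + 1·(6) = 14
Z[1] = 4·(-2+4i) + 1·(1+1i) = -7+17i
Z[2] = 4·(-2) + 1·(-4) = -12
Z[3] = 4·(-2-4i) + 1·(1-1i) = -7-17i

DFT(4x + 1y) = 4·X + 1·Y = [14, -7+17i, -12, -7-17i]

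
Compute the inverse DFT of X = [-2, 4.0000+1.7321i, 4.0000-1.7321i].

x[n] = (1/3) Σ(k=0 to 2) X[k] · e^(2πikn/3)

Computing each x[n]:
x[0] = 2
x[1] = -3
x[2] = -1

x = [2, -3, -1]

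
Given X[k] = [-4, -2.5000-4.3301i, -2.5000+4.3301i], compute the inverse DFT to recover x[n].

x[n] = (1/3) Σ(k=0 to 2) X[k] · e^(2πikn/3)

Computing each x[n]:
x[0] = -3
x[1] = 2
x[2] = -3

x = [-3, 2, -3]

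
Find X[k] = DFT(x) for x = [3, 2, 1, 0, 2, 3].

X[k] = Σ(n=0 to 5) x[n] · ω_6^(nk)
where ω_6 = e^(-2πi/6)

Computing each X[k]:
X[0] = 11
X[1] = 4.0000+1.7321i
X[2] = -1
X[3] = 1
X[4] = -1
X[5] = 4.0000-1.7321i

X = [11, 4.0000+1.7321i, -1, 1, -1, 4.0000-1.7321i]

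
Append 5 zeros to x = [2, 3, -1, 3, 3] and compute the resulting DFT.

Original 5-point DFT: [10, 2.2361+2.3511i, -2.2361-3.8042i, -2.2361+3.8042i, 2.2361-2.3511i]
Zero-padded 10-point DFT provides frequency interpolation.

DFT_10([x, 0, ...]) = [10, 0.7639-5.4288i, 2.2361+2.3511i, 5.2361-4.5308i, -2.2361-3.8042i, -2, -2.2361+3.8042i, 5.2361+4.5308i, 2.2361-2.3511i, 0.7639+5.4288i]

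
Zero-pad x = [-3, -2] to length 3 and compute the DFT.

Original 2-point DFT: [-5, -1]
Zero-padded 3-point DFT provides frequency interpolation.

DFT_3([x, 0, ...]) = [-5, -2.0000+1.7321i, -2.0000-1.7321i]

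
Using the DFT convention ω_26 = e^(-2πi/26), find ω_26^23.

ω_26^23 = e^(-2πi·23/26)
= cos(-2π·23/26) + i·sin(-2π·23/26)
= cos(-46π/26) + i·sin(-46π/26)

ω_26^23 = cos(-46π/26) + i·sin(-46π/26) = 0.7485+0.6631i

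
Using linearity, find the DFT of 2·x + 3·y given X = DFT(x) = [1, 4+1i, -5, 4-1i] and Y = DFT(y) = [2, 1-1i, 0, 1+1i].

By linearity: DFT(2x + 3y) = 2·DFT(x) + 3·DFT(y)
= 2·[1, 4+1i, -5, 4-1i] + 3·[2, 1-1i, 0, 1+1i]

Computing element-wise:
Z[0] = 2·(1) + 3·(2) = 8
Z[1] = 2·(4+1i) + 3·(1-1i) = 11-1i
Z[2] = 2·(-5) + 3·(0) = -10
Z[3] = 2·(4-1i) + 3·(1+1i) = 11+1i

DFT(2x + 3y) = 2·X + 3·Y = [8, 11-1i, -10, 11+1i]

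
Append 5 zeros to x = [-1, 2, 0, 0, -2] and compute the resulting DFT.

Original 5-point DFT: [-1, -1.0000-3.8042i, -1.0000-2.3511i, -1.0000+2.3511i, -1.0000+3.8042i]
Zero-padded 10-point DFT provides frequency interpolation.

DFT_10([x, 0, ...]) = [-1, 2.2361, -1.0000-3.8042i, -2.2361, -1.0000-2.3511i, -5, -1.0000+2.3511i, -2.2361, -1.0000+3.8042i, 2.2361]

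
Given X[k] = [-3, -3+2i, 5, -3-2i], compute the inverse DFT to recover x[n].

x[n] = (1/4) Σ(k=0 to 3) X[k] · e^(2πikn/4)

Computing each x[n]:
x[0] = -1
x[1] = -3
x[2] = 2
x[3] = -1

x = [-1, -3, 2, -1]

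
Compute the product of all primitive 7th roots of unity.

The primitive 7th roots of unity are ω_7^k for k coprime to 7: k ∈ {1, 2, 3, 4, 5, 6}
Their product equals the constant term of the cyclotomic polynomial Φ_7(x) up to sign.
For n ≥ 3, the product of all primitive nth roots of unity is 1. (For n=1 it is 1; for n=2 it is -1.)

1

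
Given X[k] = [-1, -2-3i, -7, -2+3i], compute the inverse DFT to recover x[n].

x[n] = (1/4) Σ(k=0 to 3) X[k] · e^(2πikn/4)

Computing each x[n]:
x[0] = -3
x[1] = 3
x[2] = -1
x[3] = 0

x = [-3, 3, -1, 0]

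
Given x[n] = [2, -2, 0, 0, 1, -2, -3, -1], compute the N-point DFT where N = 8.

X[k] = Σ(n=0 to 7) x[n] · ω_8^(nk)
where ω_8 = e^(-2πi/8)

Computing each X[k]:
X[0] = -5
X[1] = 0.2929-3.7071i
X[2] = 6+3i
X[3] = 1.7071+2.2929i
X[4] = 5
X[5] = 1.7071-2.2929i
X[6] = 6-3i
X[7] = 0.2929+3.7071i

X = [-5, 0.2929-3.7071i, 6+3i, 1.7071+2.2929i, 5, 1.7071-2.2929i, 6-3i, 0.2929+3.7071i]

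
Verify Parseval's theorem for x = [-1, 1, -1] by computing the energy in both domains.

Time domain:
Σ|x[n]|² = |-1|² + |1|² + |-1|² = 3.0000

Frequency domain:
(1/3)Σ|X[k]|² = (1/3)(|-1|² + |-1.0000-1.7321i|² + |-1.0000+1.7321i|²) = (1/3)·9.0000 = 3.0000

Both sides agree, confirming Parseval's theorem.

Σ|x[n]|² = (1/N)Σ|X[k]|² = 3.0000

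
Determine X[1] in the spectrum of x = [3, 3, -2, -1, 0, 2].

X[1] = Σ(n=0 to 5) x[n] · ω_6^(1n) where ω_6 = e^(-2πi/6)
= (3)·ω_6^0 + (3)·ω_6^1 + (-2)·ω_6^2 + (-1)·ω_6^3 + (0)·ω_6^4 + (2)·ω_6^5

X[1] = 7.5000+0.8660i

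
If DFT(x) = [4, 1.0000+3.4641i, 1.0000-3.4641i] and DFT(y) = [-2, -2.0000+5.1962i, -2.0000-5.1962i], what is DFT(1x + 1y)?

By linearity: DFT(1x + 1y) = 1·DFT(x) + 1·DFT(y)
= 1·[4, 1.0000+3.4641i, 1.0000-3.4641i] + 1·[-2, -2.0000+5.1962i, -2.0000-5.1962i]

Computing element-wise:
Z[0] = 1·(4) + 1·(-2) = 2
Z[1] = 1·(1.0000+3.4641i) + 1·(-2.0000+5.1962i) = -1.0000+8.6603i
Z[2] = 1·(1.0000-3.4641i) + 1·(-2.0000-5.1962i) = -1.0000-8.6603i

DFT(1x + 1y) = 1·X + 1·Y = [2, -1.0000+8.6603i, -1.0000-8.6603i]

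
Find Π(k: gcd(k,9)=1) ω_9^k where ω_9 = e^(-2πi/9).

The primitive 9th roots of unity are ω_9^k for k coprime to 9: k ∈ {1, 2, 4, 5, 7, 8}
Their product equals the constant term of the cyclotomic polynomial Φ_9(x) up to sign.
For n ≥ 3, the product of all primitive nth roots of unity is 1. (For n=1 it is 1; for n=2 it is -1.)

1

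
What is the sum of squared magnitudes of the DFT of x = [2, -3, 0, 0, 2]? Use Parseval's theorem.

Parseval: Σ|x[n]|² = (1/N)Σ|X[k]|², so Σ|X[k]|² = N·Σ|x[n]|² = 5·17.0000

Σ|X[k]|² = N·Σ|x[n]|² = 5·17.0000 = 85.0000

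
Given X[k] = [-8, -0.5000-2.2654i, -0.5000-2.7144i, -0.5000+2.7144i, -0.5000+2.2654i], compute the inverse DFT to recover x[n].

x[n] = (1/5) Σ(k=0 to 4) X[k] · e^(2πikn/5)

Computing each x[n]:
x[0] = -2
x[1] = 0
x[2] = -2
x[3] = -1
x[4] = -3

x = [-2, 0, -2, -1, -3]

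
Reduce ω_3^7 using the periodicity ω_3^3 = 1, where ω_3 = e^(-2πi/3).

Since ω_3^3 = 1, powers reduce modulo 3.
7 mod 3 = 1
So ω_3^7 = ω_3^1 = e^(-2πi·1/3)

ω_3^7 = ω_3^1 = -0.5000-0.8660i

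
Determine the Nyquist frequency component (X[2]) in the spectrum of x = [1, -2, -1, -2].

X[2] = Σ(n=0 to 3) x[n] · ω_4^(2n) where ω_4 = e^(-2πi/4)
= (1)·ω_4^0 + (-2)·ω_4^2 + (-1)·ω_4^4 + (-2)·ω_4^6

X[2] = 4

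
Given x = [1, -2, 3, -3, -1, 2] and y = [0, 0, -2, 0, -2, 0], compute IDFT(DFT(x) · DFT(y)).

(x ⊛ y)[n] = Σ(m=0 to 5) x[m] · y[(n-m) mod 6]

Computing each output sample:
(x ⊛ y)[0] = -4
(x ⊛ y)[1] = 2
(x ⊛ y)[2] = 0
(x ⊛ y)[3] = 0
(x ⊛ y)[4] = -8
(x ⊛ y)[5] = 10

x ⊛ y = [-4, 2, 0, 0, -8, 10]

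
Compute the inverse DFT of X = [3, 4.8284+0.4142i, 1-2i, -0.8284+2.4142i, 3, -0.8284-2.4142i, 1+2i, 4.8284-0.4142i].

x[n] = (1/8) Σ(k=0 to 7) X[k] · e^(2πikn/8)

Computing each x[n]:
x[0] = 2
x[1] = 1
x[2] = 1
x[3] = -2
x[4] = 0
x[5] = 0
x[6] = 0
x[7] = 1

x = [2, 1, 1, -2, 0, 0, 0, 1]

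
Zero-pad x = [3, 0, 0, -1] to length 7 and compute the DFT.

Original 4-point DFT: [2, 3-1i, 4, 3+1i]
Zero-padded 7-point DFT provides frequency interpolation.

DFT_7([x, 0, ...]) = [2, 3.9010+0.4339i, 2.3765-0.7818i, 3.2225+0.9749i, 3.2225-0.9749i, 2.3765+0.7818i, 3.9010-0.4339i]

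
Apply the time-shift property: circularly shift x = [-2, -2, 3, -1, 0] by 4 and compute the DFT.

Time shift by 4: X_shifted[k] = ω_5^(4k) · X[k]
Shifted x = [-2, 3, -1, 0, -2]

DFT(x[n-4]) = [-2, -0.8820-4.1675i, -3.1180-3.8900i, -3.1180+3.8900i, -0.8820+4.1675i]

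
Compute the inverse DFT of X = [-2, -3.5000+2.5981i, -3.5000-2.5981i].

x[n] = (1/3) Σ(k=0 to 2) X[k] · e^(2πikn/3)

Computing each x[n]:
x[0] = -3
x[1] = -1
x[2] = 2

x = [-3, -1, 2]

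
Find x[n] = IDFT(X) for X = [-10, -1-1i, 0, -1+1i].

x[n] = (1/4) Σ(k=0 to 3) X[k] · e^(2πikn/4)

Computing each x[n]:
x[0] = -3
x[1] = -2
x[2] = -2
x[3] = -3

x = [-3, -2, -2, -3]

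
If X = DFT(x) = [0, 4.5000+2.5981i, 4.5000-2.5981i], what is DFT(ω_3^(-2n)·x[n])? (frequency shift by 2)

Modulation property: DFT(ω_3^(-2n)·x[n]) = X[(k-2) mod 3], so circularly shift X by 2 positions.

X[k-2] = [4.5000+2.5981i, 4.5000-2.5981i, 0]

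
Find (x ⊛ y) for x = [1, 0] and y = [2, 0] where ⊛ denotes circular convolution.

(x ⊛ y)[n] = Σ(m=0 to 1) x[m] · y[(n-m) mod 2]

Computing each output sample:
(x ⊛ y)[0] = 2
(x ⊛ y)[1] = 0

x ⊛ y = [2, 0]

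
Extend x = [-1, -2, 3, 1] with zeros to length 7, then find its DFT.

Original 4-point DFT: [1, -4+3i, 3, -4-3i]
Zero-padded 7-point DFT provides frequency interpolation.

DFT_7([x, 0, ...]) = [1, -3.8155-1.7950i, -2.6344+4.0333i, 2.4499+2.2383i, 2.4499-2.2383i, -2.6344-4.0333i, -3.8155+1.7950i]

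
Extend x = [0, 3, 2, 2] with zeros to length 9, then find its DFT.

Original 4-point DFT: [7, -2-1i, -3, -2+1i]
Zero-padded 9-point DFT provides frequency interpolation.

DFT_9([x, 0, ...]) = [7, 1.6454-5.6300i, -2.3584-1.9064i, -0.5000-0.8660i, -2.2870-1.4725i, -2.2870+1.4725i, -0.5000+0.8660i, -2.3584+1.9064i, 1.6454+5.6300i]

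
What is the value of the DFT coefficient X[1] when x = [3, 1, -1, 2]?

X[1] = Σ(n=0 to 3) x[n] · ω_4^(1n) where ω_4 = e^(-2πi/4)
= (3)·ω_4^0 + (1)·ω_4^1 + (-1)·ω_4^2 + (2)·ω_4^3

X[1] = 4+1i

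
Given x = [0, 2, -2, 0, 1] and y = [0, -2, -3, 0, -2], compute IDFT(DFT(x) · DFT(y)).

(x ⊛ y)[n] = Σ(m=0 to 4) x[m] · y[(n-m) mod 5]

Computing each output sample:
(x ⊛ y)[0] = -6
(x ⊛ y)[1] = 1
(x ⊛ y)[2] = -4
(x ⊛ y)[3] = -4
(x ⊛ y)[4] = 6

x ⊛ y = [-6, 1, -4, -4, 6]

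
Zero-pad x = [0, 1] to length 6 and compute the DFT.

Original 2-point DFT: [1, -1]
Zero-padded 6-point DFT provides frequency interpolation.

DFT_6([x, 0, ...]) = [1, 0.5000-0.8660i, -0.5000-0.8660i, -1, -0.5000+0.8660i, 0.5000+0.8660i]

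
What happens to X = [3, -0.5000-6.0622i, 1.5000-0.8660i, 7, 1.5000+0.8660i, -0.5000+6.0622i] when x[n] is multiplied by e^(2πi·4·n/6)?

Modulation property: DFT(ω_6^(-4n)·x[n]) = X[(k-4) mod 6], so circularly shift X by 4 positions.

X[k-4] = [1.5000-0.8660i, 7, 1.5000+0.8660i, -0.5000+6.0622i, 3, -0.5000-6.0622i]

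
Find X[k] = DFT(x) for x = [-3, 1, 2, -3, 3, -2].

X[k] = Σ(n=0 to 5) x[n] · ω_6^(nk)
where ω_6 = e^(-2πi/6)

Computing each X[k]:
X[0] = -2
X[1] = -3.0000-1.7321i
X[2] = -8.0000-3.4641i
X[3] = 6
X[4] = -8.0000+3.4641i
X[5] = -3.0000+1.7321i

X = [-2, -3.0000-1.7321i, -8.0000-3.4641i, 6, -8.0000+3.4641i, -3.0000+1.7321i]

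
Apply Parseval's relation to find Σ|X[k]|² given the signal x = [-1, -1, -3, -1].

Parseval: Σ|x[n]|² = (1/N)Σ|X[k]|², so Σ|X[k]|² = N·Σ|x[n]|² = 4·12.0000

Σ|X[k]|² = N·Σ|x[n]|² = 4·12.0000 = 48.0000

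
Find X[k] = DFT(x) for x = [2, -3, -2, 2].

X[k] = Σ(n=0 to 3) x[n] · ω_4^(nk)
where ω_4 = e^(-2πi/4)

Computing each X[k]:
X[0] = -1
X[1] = 4+5i
X[2] = 1
X[3] = 4-5i

X = [-1, 4+5i, 1, 4-5i]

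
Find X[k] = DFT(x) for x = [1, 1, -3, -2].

X[k] = Σ(n=0 to 3) x[n] · ω_4^(nk)
where ω_4 = e^(-2πi/4)

Computing each X[k]:
X[0] = -3
X[1] = 4-3i
X[2] = -1
X[3] = 4+3i

X = [-3, 4-3i, -1, 4+3i]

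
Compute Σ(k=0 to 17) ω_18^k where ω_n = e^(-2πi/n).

Sum of all nth roots of unity equals 0 for n > 1 (geometric series with r ≠ 1).

0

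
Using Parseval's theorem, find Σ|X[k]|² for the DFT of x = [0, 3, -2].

Parseval: Σ|x[n]|² = (1/N)Σ|X[k]|², so Σ|X[k]|² = N·Σ|x[n]|² = 3·13.0000

Σ|X[k]|² = N·Σ|x[n]|² = 3·13.0000 = 39.0000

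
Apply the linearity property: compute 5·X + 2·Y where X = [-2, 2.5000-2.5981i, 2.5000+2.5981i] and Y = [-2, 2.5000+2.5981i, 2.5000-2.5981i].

By linearity: DFT(5x + 2y) = 5·DFT(x) + 2·DFT(y)
= 5·[-2, 2.5000-2.5981i, 2.5000+2.5981i] + 2·[-2, 2.5000+2.5981i, 2.5000-2.5981i]

Computing element-wise:
Z[0] = 5·(-2) + 2·(-2) = -14
Z[1] = 5·(2.5000-2.5981i) + 2·(2.5000+2.5981i) = 17.5000-7.7943i
Z[2] = 5·(2.5000+2.5981i) + 2·(2.5000-2.5981i) = 17.5000+7.7943i

DFT(5x + 2y) = 5·X + 2·Y = [-14, 17.5000-7.7943i, 17.5000+7.7943i]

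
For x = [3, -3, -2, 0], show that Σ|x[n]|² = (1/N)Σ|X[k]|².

Time domain:
Σ|x[n]|² = |3|² + |-3|² + |-2|² + |0|² = 22.0000

Frequency domain:
(1/4)Σ|X[k]|² = (1/4)(|-2|² + |5+3i|² + |4|² + |5-3i|²) = (1/4)·88.0000 = 22.0000

Both sides agree, confirming Parseval's theorem.

Σ|x[n]|² = (1/N)Σ|X[k]|² = 22.0000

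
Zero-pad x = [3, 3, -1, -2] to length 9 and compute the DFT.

Original 4-point DFT: [3, 4-5i, 1, 4+5i]
Zero-padded 9-point DFT provides frequency interpolation.

DFT_9([x, 0, ...]) = [3, 6.1245+0.7885i, 5.4606-4.3445i, -3.4641i, 0.4149+0.0632i, 0.4149-0.0632i, 3.4641i, 5.4606+4.3445i, 6.1245-0.7885i]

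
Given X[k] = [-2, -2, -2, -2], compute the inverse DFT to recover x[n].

x[n] = (1/4) Σ(k=0 to 3) X[k] · e^(2πikn/4)

Computing each x[n]:
x[0] = -2
x[1] = 0
x[2] = 0
x[3] = 0

x = [-2, 0, 0, 0]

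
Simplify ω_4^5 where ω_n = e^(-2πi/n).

Since ω_4^4 = 1, powers reduce modulo 4.
5 mod 4 = 1
So ω_4^5 = ω_4^1 = e^(-2πi·1/4)

ω_4^5 = ω_4^1 = -1i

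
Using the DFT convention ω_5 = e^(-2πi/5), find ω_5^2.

ω_5^2 = e^(-2πi·2/5)
= cos(-2π·2/5) + i·sin(-2π·2/5)
= cos(-4π/5) + i·sin(-4π/5)

ω_5^2 = cos(-4π/5) + i·sin(-4π/5) = -0.8090-0.5878i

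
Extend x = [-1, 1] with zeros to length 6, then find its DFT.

Original 2-point DFT: [0, -2]
Zero-padded 6-point DFT provides frequency interpolation.

DFT_6([x, 0, ...]) = [0, -0.5000-0.8660i, -1.5000-0.8660i, -2, -1.5000+0.8660i, -0.5000+0.8660i]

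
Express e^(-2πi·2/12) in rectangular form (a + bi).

ω_12^2 = e^(-2πi·2/12)
= cos(-2π·2/12) + i·sin(-2π·2/12)
= cos(-4π/12) + i·sin(-4π/12)

ω_12^2 = cos(-4π/12) + i·sin(-4π/12) = 0.5000-0.8660i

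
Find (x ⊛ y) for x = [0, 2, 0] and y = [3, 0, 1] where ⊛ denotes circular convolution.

(x ⊛ y)[n] = Σ(m=0 to 2) x[m] · y[(n-m) mod 3]

Computing each output sample:
(x ⊛ y)[0] = 2
(x ⊛ y)[1] = 6
(x ⊛ y)[2] = 0

x ⊛ y = [2, 6, 0]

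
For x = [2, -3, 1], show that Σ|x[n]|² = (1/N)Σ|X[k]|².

Time domain:
Σ|x[n]|² = |2|² + |-3|² + |1|² = 14.0000

Frequency domain:
(1/3)Σ|X[k]|² = (1/3)(|0|² + |3.0000+3.4641i|² + |3.0000-3.4641i|²) = (1/3)·42.0000 = 14.0000

Both sides agree, confirming Parseval's theorem.

Σ|x[n]|² = (1/N)Σ|X[k]|² = 14.0000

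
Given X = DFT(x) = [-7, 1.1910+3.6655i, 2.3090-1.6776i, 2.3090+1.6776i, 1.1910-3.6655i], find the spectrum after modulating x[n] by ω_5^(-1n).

Modulation property: DFT(ω_5^(-1n)·x[n]) = X[(k-1) mod 5], so circularly shift X by 1 positions.

X[k-1] = [1.1910-3.6655i, -7, 1.1910+3.6655i, 2.3090-1.6776i, 2.3090+1.6776i]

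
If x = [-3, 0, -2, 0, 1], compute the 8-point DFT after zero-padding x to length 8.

Original 5-point DFT: [-4, -1.0729+2.1266i, -4.4271-1.3143i, -4.4271+1.3143i, -1.0729-2.1266i]
Zero-padded 8-point DFT provides frequency interpolation.

DFT_8([x, 0, ...]) = [-4, -4+2i, 0, -4-2i, -4, -4+2i, 0, -4-2i]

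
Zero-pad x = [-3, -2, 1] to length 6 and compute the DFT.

Original 3-point DFT: [-4, -2.5000+2.5981i, -2.5000-2.5981i]
Zero-padded 6-point DFT provides frequency interpolation.

DFT_6([x, 0, ...]) = [-4, -4.5000+0.8660i, -2.5000+2.5981i, 0, -2.5000-2.5981i, -4.5000-0.8660i]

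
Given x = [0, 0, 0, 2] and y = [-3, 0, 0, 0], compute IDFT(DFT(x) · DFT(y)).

(x ⊛ y)[n] = Σ(m=0 to 3) x[m] · y[(n-m) mod 4]

Computing each output sample:
(x ⊛ y)[0] = 0
(x ⊛ y)[1] = 0
(x ⊛ y)[2] = 0
(x ⊛ y)[3] = -6

x ⊛ y = [0, 0, 0, -6]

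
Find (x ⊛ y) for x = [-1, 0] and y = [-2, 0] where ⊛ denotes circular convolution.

(x ⊛ y)[n] = Σ(m=0 to 1) x[m] · y[(n-m) mod 2]

Computing each output sample:
(x ⊛ y)[0] = 2
(x ⊛ y)[1] = 0

x ⊛ y = [2, 0]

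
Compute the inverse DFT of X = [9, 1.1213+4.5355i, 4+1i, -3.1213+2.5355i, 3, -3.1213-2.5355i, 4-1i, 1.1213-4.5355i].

x[n] = (1/8) Σ(k=0 to 7) X[k] · e^(2πikn/8)

Computing each x[n]:
x[0] = 2
x[1] = 0
x[2] = 0
x[3] = -1
x[4] = 3
x[5] = 1
x[6] = 1
x[7] = 3

x = [2, 0, 0, -1, 3, 1, 1, 3]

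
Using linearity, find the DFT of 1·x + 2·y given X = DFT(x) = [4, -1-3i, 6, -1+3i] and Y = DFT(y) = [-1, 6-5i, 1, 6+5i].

By linearity: DFT(1x + 2y) = 1·DFT(x) + 2·DFT(y)
= 1·[4, -1-3i, 6, -1+3i] + 2·[-1, 6-5i, 1, 6+5i]

Computing element-wise:
Z[0] = 1·(4) + 2·(-1) = 2
Z[1] = 1·(-1-3i) + 2·(6-5i) = 11-13i
Z[2] = 1·(6) + 2·(1) = 8
Z[3] = 1·(-1+3i) + 2·(6+5i) = 11+13i

DFT(1x + 2y) = 1·X + 2·Y = [2, 11-13i, 8, 11+13i]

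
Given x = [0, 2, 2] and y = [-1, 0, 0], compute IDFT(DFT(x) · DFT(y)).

(x ⊛ y)[n] = Σ(m=0 to 2) x[m] · y[(n-m) mod 3]

Computing each output sample:
(x ⊛ y)[0] = 0
(x ⊛ y)[1] = -2
(x ⊛ y)[2] = -2

x ⊛ y = [0, -2, -2]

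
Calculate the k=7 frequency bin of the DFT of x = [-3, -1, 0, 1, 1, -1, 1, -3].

X[7] = Σ(n=0 to 7) x[n] · ω_8^(7n) where ω_8 = e^(-2πi/8)
= (-3)·ω_8^0 + (-1)·ω_8^7 + (0)·ω_8^14 + (1)·ω_8^21 + (1)·ω_8^28 + (-1)·ω_8^35 + (1)·ω_8^42 + (-3)·ω_8^49

X[7] = -6.8284+1.8284i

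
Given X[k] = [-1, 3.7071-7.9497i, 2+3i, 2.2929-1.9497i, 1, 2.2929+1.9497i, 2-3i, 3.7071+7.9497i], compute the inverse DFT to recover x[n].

x[n] = (1/8) Σ(k=0 to 7) X[k] · e^(2πikn/8)

Computing each x[n]:
x[0] = 2
x[1] = 1
x[2] = 1
x[3] = 2
x[4] = -1
x[5] = -3
x[6] = -2
x[7] = -1

x = [2, 1, 1, 2, -1, -3, -2, -1]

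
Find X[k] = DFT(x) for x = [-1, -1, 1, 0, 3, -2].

X[k] = Σ(n=0 to 5) x[n] · ω_6^(nk)
where ω_6 = e^(-2πi/6)

Computing each X[k]:
X[0] = 0
X[1] = -4.5000+0.8660i
X[2] = -1.5000-2.5981i
X[3] = 6
X[4] = -1.5000+2.5981i
X[5] = -4.5000-0.8660i

X = [0, -4.5000+0.8660i, -1.5000-2.5981i, 6, -1.5000+2.5981i, -4.5000-0.8660i]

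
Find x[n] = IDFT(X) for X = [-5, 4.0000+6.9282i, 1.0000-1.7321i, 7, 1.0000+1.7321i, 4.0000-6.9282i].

x[n] = (1/6) Σ(k=0 to 5) X[k] · e^(2πikn/6)

Computing each x[n]:
x[0] = 2
x[1] = -3
x[2] = -3
x[3] = -3
x[4] = 2
x[5] = 0

x = [2, -3, -3, -3, 2, 0]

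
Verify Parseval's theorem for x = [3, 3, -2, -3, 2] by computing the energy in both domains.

Time domain:
Σ|x[n]|² = |3|² + |3|² + |-2|² + |-3|² + |2|² = 35.0000

Frequency domain:
(1/5)Σ|X[k]|² = (1/5)(|3|² + |8.5902-1.5388i|² + |-2.5902+0.3633i|² + |-2.5902-0.3633i|² + |8.5902+1.5388i|²) = (1/5)·175.0000 = 35.0000

Both sides agree, confirming Parseval's theorem.

Σ|x[n]|² = (1/N)Σ|X[k]|² = 35.0000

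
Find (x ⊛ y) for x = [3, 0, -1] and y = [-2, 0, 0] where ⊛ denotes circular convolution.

(x ⊛ y)[n] = Σ(m=0 to 2) x[m] · y[(n-m) mod 3]

Computing each output sample:
(x ⊛ y)[0] = -6
(x ⊛ y)[1] = 0
(x ⊛ y)[2] = 2

x ⊛ y = [-6, 0, 2]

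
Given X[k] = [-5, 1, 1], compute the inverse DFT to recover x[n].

x[n] = (1/3) Σ(k=0 to 2) X[k] · e^(2πikn/3)

Computing each x[n]:
x[0] = -1
x[1] = -2
x[2] = -2

x = [-1, -2, -2]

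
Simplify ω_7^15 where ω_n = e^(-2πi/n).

Since ω_7^7 = 1, powers reduce modulo 7.
15 mod 7 = 1
So ω_7^15 = ω_7^1 = e^(-2πi·1/7)

ω_7^15 = ω_7^1 = 0.6235-0.7818i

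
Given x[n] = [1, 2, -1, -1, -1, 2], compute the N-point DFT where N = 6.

X[k] = Σ(n=0 to 5) x[n] · ω_6^(nk)
where ω_6 = e^(-2πi/6)

Computing each X[k]:
X[0] = 2
X[1] = 5
X[2] = -1
X[3] = -4
X[4] = -1
X[5] = 5

X = [2, 5, -1, -4, -1, 5]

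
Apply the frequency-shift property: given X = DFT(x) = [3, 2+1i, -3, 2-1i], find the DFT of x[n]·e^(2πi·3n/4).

Modulation property: DFT(ω_4^(-3n)·x[n]) = X[(k-3) mod 4], so circularly shift X by 3 positions.

X[k-3] = [2+1i, -3, 2-1i, 3]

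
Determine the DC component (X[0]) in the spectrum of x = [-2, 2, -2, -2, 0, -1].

X[0] = Σ(n=0 to 5) x[n] · ω_6^0 = Σ x[n]
= (-2) + (2) + (-2) + (-2) + (0) + (-1)

X[0] = -5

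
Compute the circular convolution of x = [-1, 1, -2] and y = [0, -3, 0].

(x ⊛ y)[n] = Σ(m=0 to 2) x[m] · y[(n-m) mod 3]

Computing each output sample:
(x ⊛ y)[0] = 6
(x ⊛ y)[1] = 3
(x ⊛ y)[2] = -3

x ⊛ y = [6, 3, -3]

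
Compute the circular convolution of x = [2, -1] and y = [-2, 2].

(x ⊛ y)[n] = Σ(m=0 to 1) x[m] · y[(n-m) mod 2]

Computing each output sample:
(x ⊛ y)[0] = -6
(x ⊛ y)[1] = 6

x ⊛ y = [-6, 6]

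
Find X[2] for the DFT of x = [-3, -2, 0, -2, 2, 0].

X[2] = Σ(n=0 to 5) x[n] · ω_6^(2n) where ω_6 = e^(-2πi/6)
= (-3)·ω_6^0 + (-2)·ω_6^2 + (0)·ω_6^4 + (-2)·ω_6^6 + (2)·ω_6^8 + (0)·ω_6^10

X[2] = -5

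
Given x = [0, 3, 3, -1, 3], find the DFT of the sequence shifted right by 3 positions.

Time shift by 3: X_shifted[k] = ω_5^(3k) · X[k]
Shifted x = [3, -1, 3, 0, 3]

DFT(x[n-3]) = [8, 1.1910+2.0409i, 2.3090+5.2043i, 2.3090-5.2043i, 1.1910-2.0409i]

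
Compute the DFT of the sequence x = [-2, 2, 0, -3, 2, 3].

X[k] = Σ(n=0 to 5) x[n] · ω_6^(nk)
where ω_6 = e^(-2πi/6)

Computing each X[k]:
X[0] = 2
X[1] = 2.5000+2.5981i
X[2] = -8.5000-0.8660i
X[3] = -2
X[4] = -8.5000+0.8660i
X[5] = 2.5000-2.5981i

X = [2, 2.5000+2.5981i, -8.5000-0.8660i, -2, -8.5000+0.8660i, 2.5000-2.5981i]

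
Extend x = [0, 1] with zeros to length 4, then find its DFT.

Original 2-point DFT: [1, -1]
Zero-padded 4-point DFT provides frequency interpolation.

DFT_4([x, 0, ...]) = [1, -1i, -1, 1i]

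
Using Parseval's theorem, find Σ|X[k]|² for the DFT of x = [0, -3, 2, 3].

Parseval: Σ|x[n]|² = (1/N)Σ|X[k]|², so Σ|X[k]|² = N·Σ|x[n]|² = 4·22.0000

Σ|X[k]|² = N·Σ|x[n]|² = 4·22.0000 = 88.0000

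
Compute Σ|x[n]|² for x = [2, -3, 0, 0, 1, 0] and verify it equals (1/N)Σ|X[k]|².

Time domain:
Σ|x[n]|² = |2|² + |-3|² + |0|² + |0|² + |1|² + |0|² = 14.0000

Frequency domain:
(1/6)Σ|X[k]|² = (1/6)(|0|² + |3.4641i|² + |3.0000+1.7321i|² + |6|² + |3.0000-1.7321i|² + |-3.4641i|²) = (1/6)·84.0000 = 14.0000

Both sides agree, confirming Parseval's theorem.

Σ|x[n]|² = (1/N)Σ|X[k]|² = 14.0000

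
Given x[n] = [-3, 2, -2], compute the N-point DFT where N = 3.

X[k] = Σ(n=0 to 2) x[n] · ω_3^(nk)
where ω_3 = e^(-2πi/3)

Computing each X[k]:
X[0] = -3
X[1] = -3.0000-3.4641i
X[2] = -3.0000+3.4641i

X = [-3, -3.0000-3.4641i, -3.0000+3.4641i]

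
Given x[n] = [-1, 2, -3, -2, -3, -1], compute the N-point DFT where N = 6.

X[k] = Σ(n=0 to 5) x[n] · ω_6^(nk)
where ω_6 = e^(-2πi/6)

Computing each X[k]:
X[0] = -8
X[1] = 4.5000-2.5981i
X[2] = -0.5000-2.5981i
X[3] = -6
X[4] = -0.5000+2.5981i
X[5] = 4.5000+2.5981i

X = [-8, 4.5000-2.5981i, -0.5000-2.5981i, -6, -0.5000+2.5981i, 4.5000+2.5981i]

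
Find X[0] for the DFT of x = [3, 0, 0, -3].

X[0] = Σ(n=0 to 3) x[n] · ω_4^0 = Σ x[n]
= (3) + (0) + (0) + (-3)

X[0] = 0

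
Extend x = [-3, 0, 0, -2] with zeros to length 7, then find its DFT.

Original 4-point DFT: [-5, -3-2i, -1, -3+2i]
Zero-padded 7-point DFT provides frequency interpolation.

DFT_7([x, 0, ...]) = [-5, -1.1981+0.8678i, -4.2470-1.5637i, -2.5550+1.9499i, -2.5550-1.9499i, -4.2470+1.5637i, -1.1981-0.8678i]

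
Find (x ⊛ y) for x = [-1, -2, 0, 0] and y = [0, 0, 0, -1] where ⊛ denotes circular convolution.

(x ⊛ y)[n] = Σ(m=0 to 3) x[m] · y[(n-m) mod 4]

Computing each output sample:
(x ⊛ y)[0] = 2
(x ⊛ y)[1] = 0
(x ⊛ y)[2] = 0
(x ⊛ y)[3] = 1

x ⊛ y = [2, 0, 0, 1]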